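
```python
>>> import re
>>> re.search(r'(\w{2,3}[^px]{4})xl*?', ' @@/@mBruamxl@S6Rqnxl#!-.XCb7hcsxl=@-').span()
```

The pattern matches 2 to 3 of a word character, then exactly 4 of any character except [px] (captured); then a literal 'x', then zero or more of a literal 'l' (lazy).
Lazy quantifiers expand one character at a time until the remainder of the pattern can match.
`search` walks the string left to right and returns the first match it finds.
The match spans [5:12] → 'mBruamx'.
Captured: group 1 = 'mBruam'.

(5, 12)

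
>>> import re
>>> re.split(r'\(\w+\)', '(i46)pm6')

Matches to split on: at [0:5] → '(i46)'.
The string is cut at each match, leaving 2 pieces.

['', 'pm6']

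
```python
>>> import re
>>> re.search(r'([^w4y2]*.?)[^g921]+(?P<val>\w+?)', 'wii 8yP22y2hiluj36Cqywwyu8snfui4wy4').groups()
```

('w', '2')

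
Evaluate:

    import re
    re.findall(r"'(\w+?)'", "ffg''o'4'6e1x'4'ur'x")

['o', '6e1x', 'ur']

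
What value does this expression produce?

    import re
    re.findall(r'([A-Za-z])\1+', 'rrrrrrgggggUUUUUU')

['r', 'g', 'U']

`\1` is not a pattern — it's the concrete string captured by group 1, re-applied verbatim.
`findall` collects group 1 from each match (3 total).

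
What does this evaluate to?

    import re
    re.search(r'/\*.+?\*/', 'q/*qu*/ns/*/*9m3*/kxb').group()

'/*qu*/'

Because the quantifier is non-greedy, it stops expanding at the earliest point where the rest of the pattern can succeed.
The match spans [1:7] → '/*qu*/'.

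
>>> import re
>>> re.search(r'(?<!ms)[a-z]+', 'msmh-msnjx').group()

'msmh'

Because the assertion is negative and zero-width, positions next to the forbidden text are skipped.
The match spans [0:4] → 'msmh'.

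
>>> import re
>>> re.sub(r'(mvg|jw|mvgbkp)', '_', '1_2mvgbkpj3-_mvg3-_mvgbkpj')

'1_2_bkpj3-__3-__bkpj'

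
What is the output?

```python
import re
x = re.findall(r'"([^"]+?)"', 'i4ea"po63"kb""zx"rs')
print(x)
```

['po63', 'zx']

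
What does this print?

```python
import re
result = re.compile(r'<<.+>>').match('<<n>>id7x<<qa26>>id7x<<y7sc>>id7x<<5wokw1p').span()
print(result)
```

With `match`, the pattern is implicitly anchored at the beginning.
The match spans [0:29] → '<<n>>id7x<<qa26>>id7x<<y7sc>>'.

(0, 29)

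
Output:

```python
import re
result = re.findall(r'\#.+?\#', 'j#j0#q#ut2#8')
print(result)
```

['#j0#', '#ut2#']

Since nothing is captured, `findall` lists the 2 matched substrings directly.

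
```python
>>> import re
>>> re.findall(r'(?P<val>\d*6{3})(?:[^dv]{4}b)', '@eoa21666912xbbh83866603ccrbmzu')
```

This matches zero or more of a digit, then exactly 3 of a literal '6' (captured as 'val'); then exactly 4 of any character except [dv], then a literal 'b' (non-capturing group).
With a single group, `findall` returns only what that group captured — 1 item.

['21666']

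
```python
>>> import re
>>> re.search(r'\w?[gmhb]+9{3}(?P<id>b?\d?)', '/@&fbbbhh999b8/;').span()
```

(3, 14)

This matches optionally a word character, then one or more of one of [gmhb], then exactly 3 of the literal '9'; then optionally the literal 'b', then optionally a digit (captured as 'id').
The match spans [3:14] → 'fbbbhh999b8'.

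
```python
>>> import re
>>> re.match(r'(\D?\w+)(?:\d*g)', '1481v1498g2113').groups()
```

('1481v1498',)

The match spans [0:10] → '1481v1498g'.
Captured: group 1 = '1481v1498'.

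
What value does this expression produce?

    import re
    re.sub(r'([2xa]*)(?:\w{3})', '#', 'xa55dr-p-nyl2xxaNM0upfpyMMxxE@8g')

Pattern: zero or more of one of [2xa] (captured); then exactly 3 of a word character (non-capturing group).
Each match is replaced by '#'.

'#r-p-#####E@8g'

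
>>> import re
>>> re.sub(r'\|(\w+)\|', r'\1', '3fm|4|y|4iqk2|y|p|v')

Matches: at [3:6] → '|4|'; at [7:14] → '|4iqk2|'; at [15:18] → '|p|'.
Each match is replaced using the text its own group 1 captured.

'3fm4y4iqk2ypv'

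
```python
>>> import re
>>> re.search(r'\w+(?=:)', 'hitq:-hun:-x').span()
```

(0, 4)

Because the assertion is zero-width, the text it checks is not consumed and won't appear in the result.
`re.search` scans for the first position where the pattern succeeds.
The match spans [0:4] → 'hitq'.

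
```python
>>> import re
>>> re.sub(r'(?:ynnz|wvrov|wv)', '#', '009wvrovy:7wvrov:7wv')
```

'009#y:7#:7#'

Branches in `(...|...)` are attempted left-to-right; the first branch that allows the whole pattern to succeed is taken.
Every occurrence is swapped for '#'.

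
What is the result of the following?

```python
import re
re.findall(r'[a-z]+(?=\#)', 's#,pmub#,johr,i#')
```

The lookaround is zero-width — it requires the adjacent text to match without consuming it, so the asserted text isn't part of the match.
Walking the string: at [0:1] → 's'; at [3:7] → 'pmub'; at [14:15] → 'i'.
No capturing groups, so `findall` returns the 3 full match strings.

['s', 'pmub', 'i']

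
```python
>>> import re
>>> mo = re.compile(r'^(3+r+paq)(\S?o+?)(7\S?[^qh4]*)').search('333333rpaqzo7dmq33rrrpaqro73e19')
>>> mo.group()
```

'333333rpaqzo7dm'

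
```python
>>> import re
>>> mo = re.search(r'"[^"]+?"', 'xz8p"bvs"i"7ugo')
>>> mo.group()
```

'"bvs"'

The match spans [4:9] → '"bvs"'.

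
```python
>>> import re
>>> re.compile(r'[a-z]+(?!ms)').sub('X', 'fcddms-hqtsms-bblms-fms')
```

'X-X-X-X'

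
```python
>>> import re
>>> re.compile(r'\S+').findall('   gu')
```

['gu']

The pattern matches one or more of a non-whitespace character.
Scanning left to right: at [3:5] → 'gu'.
With no groups in the pattern, `findall` gives back each whole match — 1 here.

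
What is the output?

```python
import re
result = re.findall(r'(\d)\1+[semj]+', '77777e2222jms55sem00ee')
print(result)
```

['7', '2', '5', '0']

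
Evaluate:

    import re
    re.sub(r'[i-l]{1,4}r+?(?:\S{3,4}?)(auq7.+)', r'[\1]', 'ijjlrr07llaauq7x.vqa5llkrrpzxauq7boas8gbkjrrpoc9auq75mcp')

'ijjlrr07llaauq7x.vqa5[auq7boas8gbkjrrpoc9auq75mcp]'

The pattern matches 1 to 4 of a character in [i-l], then one or more of the literal 'r' (lazy); then 3 to 4 of a non-whitespace character (lazy) (non-capturing group); then the literal 'au', then the literal 'q7', then one or more of any character (captured).
Matches: at [21:56] → 'llkrrpzxauq7boas8gbkjrrpoc9auq75mcp'.
Each match is replaced using the text its own group 1 captured.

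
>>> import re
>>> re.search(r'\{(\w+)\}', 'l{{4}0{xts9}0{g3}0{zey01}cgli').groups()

The match spans [2:5] → '{4}'.
Captured: group 1 = '4'.

('4',)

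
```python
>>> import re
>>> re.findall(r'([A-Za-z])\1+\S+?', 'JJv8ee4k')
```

['J', 'e']

A backreference is literal: `\1` must see the identical characters the first group matched.
Matches: at [0:3] match 'JJv', group 1 = 'J'; at [4:7] match 'ee4', group 1 = 'e'.
One capturing group, so `findall` returns just the captured substring from each match — 2 in all.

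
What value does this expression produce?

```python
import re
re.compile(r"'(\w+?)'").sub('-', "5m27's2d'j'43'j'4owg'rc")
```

Each match is replaced by '-'.

'5m27-j-j-rc'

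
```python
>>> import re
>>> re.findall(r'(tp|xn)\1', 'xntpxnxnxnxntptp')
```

The backreference `\1` re-matches whatever the first group consumed, character for character.
Scanning left to right: at [4:8] match 'xnxn', group 1 = 'xn'; at [8:12] match 'xnxn', group 1 = 'xn'; at [12:16] match 'tptp', group 1 = 'tp'.
With a single group, `findall` returns only what that group captured — 3 items.

['xn', 'xn', 'tp']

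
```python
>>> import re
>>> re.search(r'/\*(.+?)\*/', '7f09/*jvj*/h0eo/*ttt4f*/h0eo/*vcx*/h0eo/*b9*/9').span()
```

(4, 11)

`search` walks the string left to right and returns the first match it finds.
The match spans [4:11] → '/*jvj*/'.
Captured: group 1 = 'jvj'.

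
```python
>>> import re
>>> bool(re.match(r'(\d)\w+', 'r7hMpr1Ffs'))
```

`re.match` won't scan ahead — the pattern has to work from the very first character.
Here the pattern fails at index 0, so the call returns None, and `bool(None)` is False.

False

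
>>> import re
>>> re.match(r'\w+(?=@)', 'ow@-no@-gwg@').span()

Lookahead/lookbehind check context without consuming it, so the matched span excludes the asserted characters.
`re.match` only tries the pattern at the start of the string.
The match spans [0:2] → 'ow'.

(0, 2)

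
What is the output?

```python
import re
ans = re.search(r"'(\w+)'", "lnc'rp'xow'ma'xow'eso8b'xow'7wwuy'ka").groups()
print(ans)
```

`re.search` scans for the first position where the pattern succeeds.
The match spans [3:7] → "'rp'".
Captured: group 1 = 'rp'.

('rp',)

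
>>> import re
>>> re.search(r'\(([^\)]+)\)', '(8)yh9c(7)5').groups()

('8',)

The match spans [0:3] → '(8)'.
Captured: group 1 = '8'.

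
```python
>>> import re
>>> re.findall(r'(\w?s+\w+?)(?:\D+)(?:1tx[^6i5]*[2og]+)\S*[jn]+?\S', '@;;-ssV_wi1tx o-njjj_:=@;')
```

['ssV']

This matches optionally a word character, then one or more of a literal 's', then one or more of a word character (lazy) (captured); then one or more of a non-digit (non-capturing group); then the literal '1tx', then zero or more of any character except [6i5], then one or more of one of [2og] (non-capturing group); then zero or more of a non-whitespace character, then one or more of one of [jn] (lazy), then a non-whitespace character.
With the lazy modifier that quantifier settles for the fewest repetitions that let the rest of the pattern succeed (the atoms after it are unaffected and can still be greedy).
Walking the string: at [4:21] match 'ssV_wi1tx o-njjj_', group 1 = 'ssV'.
`findall` collects group 1 from the one match (1 total).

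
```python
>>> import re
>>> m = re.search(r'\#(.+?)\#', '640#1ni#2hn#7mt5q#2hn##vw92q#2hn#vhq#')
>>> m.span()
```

A `+?`/`*?`/`{m,n}?` starts at its minimum and grows only as far as needed for what follows to match.
`re.search` tries every starting position until one works.
The match spans [3:8] → '#1ni#'.
Captured: group 1 = '1ni'.

(3, 8)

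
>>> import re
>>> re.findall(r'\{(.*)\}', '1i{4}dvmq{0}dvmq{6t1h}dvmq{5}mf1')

Matches: at [2:29] match '{4}dvmq{0}dvmq{6t1h}dvmq{5}', group 1 = '4}dvmq{0}dvmq{6t1h}dvmq{5'.
Because there's exactly one group, `findall` drops the full match and keeps group 1 from the one hit.

['4}dvmq{0}dvmq{6t1h}dvmq{5']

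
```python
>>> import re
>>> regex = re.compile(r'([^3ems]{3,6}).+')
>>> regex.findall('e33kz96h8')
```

This matches 3 to 6 of any character except [3ems] (captured); then one or more of any character.
Walking the string: at [3:9] match 'kz96h8', group 1 = 'kz96h'.
Because there's exactly one group, `findall` drops the full match and keeps group 1 from the one hit.

['kz96h']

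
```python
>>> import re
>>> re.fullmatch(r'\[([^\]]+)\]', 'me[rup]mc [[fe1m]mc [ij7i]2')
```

`re.fullmatch` requires the pattern to consume the entire string.
Here there's no way to consume every character, so the call returns None.

None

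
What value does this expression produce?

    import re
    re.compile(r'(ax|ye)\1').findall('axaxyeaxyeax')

After group 1 captures some text, `\1` only succeeds where that same text appears again.
`findall` collects group 1 from the one match (1 total).

['ax']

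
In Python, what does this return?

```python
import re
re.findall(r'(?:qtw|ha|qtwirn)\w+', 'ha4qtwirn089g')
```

Since nothing is captured, `findall` lists the 1 matched substring directly.

['ha4qtwirn089g']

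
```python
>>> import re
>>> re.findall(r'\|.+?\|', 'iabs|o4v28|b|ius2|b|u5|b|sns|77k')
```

A `+?`/`*?`/`{m,n}?` starts at its minimum and grows only as far as needed for what follows to match.
Walking the string: at [4:11] → '|o4v28|'; at [12:18] → '|ius2|'; at [19:23] → '|u5|'; at [24:29] → '|sns|'.
No capturing groups, so `findall` returns the 4 full match strings.

['|o4v28|', '|ius2|', '|u5|', '|sns|']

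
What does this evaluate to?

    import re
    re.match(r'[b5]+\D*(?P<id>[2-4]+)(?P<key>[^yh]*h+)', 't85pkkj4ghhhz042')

None

`re.match` only tries the pattern at the start of the string.
Here the pattern fails at index 0, so the call returns None.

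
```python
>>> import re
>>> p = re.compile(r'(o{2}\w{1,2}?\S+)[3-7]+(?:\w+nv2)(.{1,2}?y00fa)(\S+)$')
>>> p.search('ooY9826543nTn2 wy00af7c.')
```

Pattern: exactly 2 of a literal 'o', then 1 to 2 of a word character (lazy), then one or more of a non-whitespace character (captured); then one or more of a character in [3-7]; then one or more of a word character, then the literal 'nv2' (non-capturing group); then 1 to 2 of any character (lazy), then the literal 'y0', then the literal '0fa' (captured); then one or more of a non-whitespace character (captured); then anchored at the end.
`re.search` tries every starting position until one works.
Here nothing in the string fits, so the call returns None.

None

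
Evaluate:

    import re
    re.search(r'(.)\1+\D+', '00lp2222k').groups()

('0',)

A backreference is literal: `\1` must see the identical characters the first group matched.
`search` walks the string left to right and returns the first match it finds.
The match spans [0:4] → '00lp'.
Captured: group 1 = '0'.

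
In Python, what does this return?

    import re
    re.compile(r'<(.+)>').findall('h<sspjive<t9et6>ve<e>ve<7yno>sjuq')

['sspjive<t9et6>ve<e>ve<7yno']

Scanning left to right: at [1:29] match '<sspjive<t9et6>ve<e>ve<7yno>', group 1 = 'sspjive<t9et6>ve<e>ve<7yno'.
`findall` collects group 1 from the one match (1 total).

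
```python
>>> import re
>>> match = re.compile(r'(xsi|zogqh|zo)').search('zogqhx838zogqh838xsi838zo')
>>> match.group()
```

'zogqh'

Alternation tries branches left to right and keeps the first one that lets the overall match succeed at that position.
`re.search` tries every starting position until one works.
The match spans [0:5] → 'zogqh'.
Captured: group 1 = 'zogqh'.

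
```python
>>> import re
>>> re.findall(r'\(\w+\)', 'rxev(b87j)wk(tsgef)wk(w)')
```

['(b87j)', '(tsgef)', '(w)']

`findall` yields the raw match text (3 of them) because the pattern has no groups.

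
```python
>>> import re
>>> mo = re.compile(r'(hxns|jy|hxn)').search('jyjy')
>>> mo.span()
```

The match spans [0:2] → 'jy'.

(0, 2)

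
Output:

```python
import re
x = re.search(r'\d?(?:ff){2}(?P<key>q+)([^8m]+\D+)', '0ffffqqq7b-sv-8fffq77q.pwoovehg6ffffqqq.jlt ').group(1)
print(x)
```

qqq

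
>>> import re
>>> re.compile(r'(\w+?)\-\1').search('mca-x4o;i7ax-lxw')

`\1` is not a pattern — it's the concrete string captured by group 1, re-applied verbatim.
`re.search` scans for the first position where the pattern succeeds.
Here no position works, so the call returns None.

None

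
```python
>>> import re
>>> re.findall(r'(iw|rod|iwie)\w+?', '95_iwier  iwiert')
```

['iw', 'iw']

Alternation isn't longest-match — the leftmost alternative that fits at this position is chosen.
With a single group, `findall` returns only what that group captured — 2 items.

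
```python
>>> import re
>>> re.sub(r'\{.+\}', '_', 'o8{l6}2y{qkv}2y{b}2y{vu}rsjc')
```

Matches: at [2:24] → '{l6}2y{qkv}2y{b}2y{vu}'.
`sub` substitutes '_' at each match site.

'o8_rsjc'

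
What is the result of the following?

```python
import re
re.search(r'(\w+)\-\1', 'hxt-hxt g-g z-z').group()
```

'hxt-hxt'

`\1` is not a pattern — it's the concrete string captured by group 1, re-applied verbatim.
The match spans [0:7] → 'hxt-hxt'.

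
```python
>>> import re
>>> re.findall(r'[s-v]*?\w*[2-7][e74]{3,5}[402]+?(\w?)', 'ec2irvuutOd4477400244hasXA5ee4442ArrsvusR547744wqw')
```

['w']

Pattern: zero or more of a character in [s-v] (lazy), then zero or more of a word character, then a character in [2-7]; then 3 to 5 of one of [e74]; then one or more of one of [402] (lazy); then optionally a word character (captured).
Scanning left to right: at [0:48] match 'ec2irvuutOd4477400244hasXA5ee4442ArrsvusR547744w', group 1 = 'w'.
With a single group, `findall` returns only what that group captured — 1 item.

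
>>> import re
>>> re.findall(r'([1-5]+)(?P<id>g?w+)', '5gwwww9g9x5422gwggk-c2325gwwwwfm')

This matches one or more of a character in [1-5] (captured); then optionally a literal 'g', then one or more of the literal 'w' (captured as 'id').
Multiple groups make `findall` return tuples — one 2-tuple for each match.

[('5', 'gwwww'), ('5422', 'gw'), ('2325', 'gwwww')]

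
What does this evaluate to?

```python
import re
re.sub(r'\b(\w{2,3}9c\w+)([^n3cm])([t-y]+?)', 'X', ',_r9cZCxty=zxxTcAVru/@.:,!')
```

Every occurrence is swapped for 'X'.

',X=zxxTcAVru/@.:,!'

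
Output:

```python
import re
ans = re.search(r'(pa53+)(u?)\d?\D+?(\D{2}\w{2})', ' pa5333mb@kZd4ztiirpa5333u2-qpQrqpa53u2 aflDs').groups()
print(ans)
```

The match spans [1:12] → 'pa5333mb@kZ'.
Captured: group 1 = 'pa5333', group 2 = '', group 3 = 'b@kZ'.

('pa5333', '', 'b@kZ')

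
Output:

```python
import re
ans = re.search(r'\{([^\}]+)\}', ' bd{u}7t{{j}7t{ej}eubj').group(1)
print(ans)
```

u

The match spans [3:6] → '{u}'.
Captured: group 1 = 'u'.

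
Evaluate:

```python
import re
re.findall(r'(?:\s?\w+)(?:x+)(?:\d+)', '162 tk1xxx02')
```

The pattern matches optionally whitespace, then one or more of a word character (non-capturing group); then one or more of a literal 'x' (non-capturing group); then one or more of a digit (non-capturing group).
Walking the string: at [3:12] → ' tk1xxx02'.
No capturing groups, so `findall` returns the 1 full match string.

[' tk1xxx02']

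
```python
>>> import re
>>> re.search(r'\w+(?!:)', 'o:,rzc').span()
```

(3, 6)

Because the assertion is negative and zero-width, positions next to the forbidden text are skipped.
`search` walks the string left to right and returns the first match it finds.
The match spans [3:6] → 'rzc'.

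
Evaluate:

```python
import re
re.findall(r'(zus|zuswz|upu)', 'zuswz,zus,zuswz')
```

['zus', 'zus', 'zus']

Alternation tries branches left to right and keeps the first one that lets the overall match succeed at that position.
Matches: at [0:3] match 'zus', group 1 = 'zus'; at [6:9] match 'zus', group 1 = 'zus'; at [10:13] match 'zus', group 1 = 'zus'.
One capturing group, so `findall` returns just the captured substring from each match — 3 in all.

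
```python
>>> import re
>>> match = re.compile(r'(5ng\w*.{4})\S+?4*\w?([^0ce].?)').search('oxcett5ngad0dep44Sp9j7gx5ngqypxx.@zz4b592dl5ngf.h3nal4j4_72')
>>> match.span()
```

(6, 40)

The pattern matches the literal '5ng', then zero or more of a word character, then exactly 4 of any character (captured); then one or more of a non-whitespace character (lazy), then zero or more of a literal '4', then optionally a word character; then any character except [0ce], then optionally any character (captured).
With the lazy modifier that quantifier settles for the fewest repetitions that let the rest of the pattern succeed (the atoms after it are unaffected and can still be greedy).
`re.search` tries every starting position until one works.
The match spans [6:40] → '5ngad0dep44Sp9j7gx5ngqypxx.@zz4b59'.
Captured: group 1 = '5ngad0dep44Sp9j7gx5ngqypxx.@zz', group 2 = '59'.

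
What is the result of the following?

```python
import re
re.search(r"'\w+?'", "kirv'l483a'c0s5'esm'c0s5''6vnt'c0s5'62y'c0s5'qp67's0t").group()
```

Unlike `match`, `search` isn't anchored — it looks for the pattern anywhere in the string.
The match spans [4:11] → "'l483a'".

"'l483a'"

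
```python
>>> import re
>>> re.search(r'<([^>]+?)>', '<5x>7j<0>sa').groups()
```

('5x',)

The match spans [0:4] → '<5x>'.
Captured: group 1 = '5x'.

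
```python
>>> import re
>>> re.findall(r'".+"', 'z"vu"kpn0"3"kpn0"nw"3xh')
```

['"vu"kpn0"3"kpn0"nw"']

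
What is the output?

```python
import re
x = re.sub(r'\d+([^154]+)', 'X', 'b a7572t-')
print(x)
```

b aX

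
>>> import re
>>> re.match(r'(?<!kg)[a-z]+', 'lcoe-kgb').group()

'lcoe'

A negative assertion filters positions out without eating any characters.
`re.match` only tries the pattern at the start of the string.
The match spans [0:4] → 'lcoe'.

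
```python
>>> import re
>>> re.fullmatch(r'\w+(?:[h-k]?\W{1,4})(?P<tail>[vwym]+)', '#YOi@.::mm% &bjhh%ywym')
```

For `fullmatch`, every character of the input must be accounted for by the pattern.
Here there's no way to consume every character, so the call returns None.

None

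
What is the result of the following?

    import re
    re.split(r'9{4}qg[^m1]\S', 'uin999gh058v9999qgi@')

The pattern matches exactly 4 of a literal '9'; then the literal 'qg', then any character except [m1], then a non-whitespace character.
Matches to split on: at [12:20] → '9999qgi@'.
Each match becomes a cut point; 2 segments remain.

['uin999gh058v', '']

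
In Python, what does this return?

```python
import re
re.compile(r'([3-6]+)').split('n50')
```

This matches one or more of a character in [3-6] (captured).
Matches to split on: at [1:2] → '5'.
`re.split` interleaves the captured-group text with the surrounding fragments.

['n', '5', '0']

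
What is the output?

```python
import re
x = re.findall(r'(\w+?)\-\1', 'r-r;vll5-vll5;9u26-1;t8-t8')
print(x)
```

`\1` is not a pattern — it's the concrete string captured by group 1, re-applied verbatim.
One capturing group, so `findall` returns just the captured substring from each match — 3 in all.

['r', 'vll5', 't8']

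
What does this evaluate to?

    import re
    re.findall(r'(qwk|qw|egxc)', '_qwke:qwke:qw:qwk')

The regex engine tests alternatives in the order written; an earlier branch that matches wins even if a later one would match more.
Scanning left to right: at [1:4] match 'qwk', group 1 = 'qwk'; at [6:9] match 'qwk', group 1 = 'qwk'; at [11:13] match 'qw', group 1 = 'qw'; at [14:17] match 'qwk', group 1 = 'qwk'.
One capturing group, so `findall` returns just the captured substring from each match — 4 in all.

['qwk', 'qwk', 'qw', 'qwk']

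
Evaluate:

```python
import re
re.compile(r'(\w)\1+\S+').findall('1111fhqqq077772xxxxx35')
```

A backreference is literal: `\1` must see the identical characters the first group matched.
Matches: at [0:22] match '1111fhqqq077772xxxxx35', group 1 = '1'.
Because there's exactly one group, `findall` drops the full match and keeps group 1 from the one hit.

['1']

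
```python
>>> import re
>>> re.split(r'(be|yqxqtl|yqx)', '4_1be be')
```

Matches to split on: at [3:5] → 'be'; at [6:8] → 'be'.
The group in the pattern means `split` returns the separators' captures alongside the pieces.

['4_1', 'be', ' ', 'be', '']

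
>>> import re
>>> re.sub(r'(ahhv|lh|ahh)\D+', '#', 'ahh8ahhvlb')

'ahh8#'

`sub` substitutes '#' at each match site.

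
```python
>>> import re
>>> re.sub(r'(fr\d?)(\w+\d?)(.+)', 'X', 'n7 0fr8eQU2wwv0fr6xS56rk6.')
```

Every occurrence is swapped for 'X'.

'n7 0X'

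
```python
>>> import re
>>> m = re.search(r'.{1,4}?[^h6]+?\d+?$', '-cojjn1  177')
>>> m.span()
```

(0, 12)

Pattern: 1 to 4 of any character (lazy), then one or more of any character except [h6] (lazy); then one or more of a digit (lazy); then anchored at the end.
The match spans [0:12] → '-cojjn1  177'.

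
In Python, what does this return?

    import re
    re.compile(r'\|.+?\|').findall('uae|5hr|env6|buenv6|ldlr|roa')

Lazy quantifiers expand one character at a time until the remainder of the pattern can match.
Scanning left to right: at [3:8] → '|5hr|'; at [12:20] → '|buenv6|'.
No capturing groups, so `findall` returns the 2 full match strings.

['|5hr|', '|buenv6|']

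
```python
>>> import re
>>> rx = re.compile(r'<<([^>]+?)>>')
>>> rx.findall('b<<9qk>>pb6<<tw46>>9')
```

['9qk', 'tw46']

`findall` collects group 1 from each match (2 total).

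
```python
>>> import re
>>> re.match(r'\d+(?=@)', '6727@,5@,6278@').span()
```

With `match`, the pattern is implicitly anchored at the beginning.
The match spans [0:4] → '6727'.

(0, 4)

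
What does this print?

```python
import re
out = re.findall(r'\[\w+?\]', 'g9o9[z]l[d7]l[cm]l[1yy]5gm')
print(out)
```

No capturing groups, so `findall` returns the 4 full match strings.

['[z]', '[d7]', '[cm]', '[1yy]']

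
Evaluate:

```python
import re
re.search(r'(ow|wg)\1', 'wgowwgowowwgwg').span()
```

The backreference `\1` re-matches whatever the first group consumed, character for character.
The match spans [6:10] → 'owow'.

(6, 10)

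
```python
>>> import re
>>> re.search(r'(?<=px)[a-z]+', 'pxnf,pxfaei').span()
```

(2, 4)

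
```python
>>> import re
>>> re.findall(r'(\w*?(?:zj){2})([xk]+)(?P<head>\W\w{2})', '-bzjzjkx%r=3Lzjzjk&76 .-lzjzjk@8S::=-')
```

This matches zero or more of a word character (lazy), then the literal 'zj' repeated 2 times (captured); then one or more of one of [xk] (captured); then a non-word character, then exactly 2 of a word character (captured as 'head').
Scanning left to right: at [11:21] match '3Lzjzjk&76', groups = ('3Lzjzj', 'k', '&76'); at [24:33] match 'lzjzjk@8S', groups = ('lzjzj', 'k', '@8S').
`findall` packs the 3 group values into a tuple for every match.

[('3Lzjzj', 'k', '&76'), ('lzjzj', 'k', '@8S')]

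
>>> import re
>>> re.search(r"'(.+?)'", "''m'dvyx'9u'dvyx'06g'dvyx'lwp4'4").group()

"''m'"

A `+?`/`*?`/`{m,n}?` starts at its minimum and grows only as far as needed for what follows to match.
The match spans [0:4] → "''m'".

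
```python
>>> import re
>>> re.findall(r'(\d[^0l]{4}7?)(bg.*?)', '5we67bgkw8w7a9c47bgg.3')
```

This matches a digit, then exactly 4 of any character except [0l], then optionally the literal '7' (captured); then the literal 'bg', then zero or more of any character (lazy) (captured).
The `?` after the quantifier makes it lazy — it takes as little as possible before letting the rest of the pattern try.
Walking the string: at [0:7] match '5we67bg', groups = ('5we67', 'bg'); at [11:19] match '7a9c47bg', groups = ('7a9c47', 'bg').
Multiple groups make `findall` return tuples — one 2-tuple for each match.

[('5we67', 'bg'), ('7a9c47', 'bg')]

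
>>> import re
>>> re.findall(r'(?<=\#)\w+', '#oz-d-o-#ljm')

The positive lookaround only admits positions where the adjacent text matches; those characters stay outside the span.
Since nothing is captured, `findall` lists the 2 matched substrings directly.

['oz', 'ljm']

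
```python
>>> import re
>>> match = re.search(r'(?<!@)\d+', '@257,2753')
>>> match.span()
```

(2, 4)

Because the assertion is negative and zero-width, positions next to the forbidden text are skipped.
`re.search` tries every starting position until one works.
The match spans [2:4] → '57'.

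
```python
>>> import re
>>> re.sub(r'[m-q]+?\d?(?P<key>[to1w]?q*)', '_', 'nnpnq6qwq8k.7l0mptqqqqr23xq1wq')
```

Pattern: one or more of a character in [m-q] (lazy), then optionally a digit; then optionally one of [to1w], then zero or more of a literal 'q' (captured as 'key').
Because the quantifier is non-greedy, it stops expanding at the earliest point where the rest of the pattern can succeed.
Matches: at [0:1] → 'n'; at [1:2] → 'n'; at [2:3] → 'p'; at [3:5] → 'nq'; at [6:9] → 'qwq'; ….
`sub` substitutes '_' at each match site.

'____6_8k.7l0__r23x_'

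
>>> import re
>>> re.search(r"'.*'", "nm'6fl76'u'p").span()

`search` walks the string left to right and returns the first match it finds.
The match spans [2:11] → "'6fl76'u'".

(2, 11)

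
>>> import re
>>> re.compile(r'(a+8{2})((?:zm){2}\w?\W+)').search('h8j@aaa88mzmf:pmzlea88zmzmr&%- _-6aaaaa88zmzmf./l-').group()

'a88zmzmr&%- '

The pattern matches one or more of a literal 'a', then exactly 2 of the literal '8' (captured); then the literal 'zm' repeated 2 times, then optionally a word character, then one or more of a non-word character (captured).
`search` walks the string left to right and returns the first match it finds.
The match spans [19:31] → 'a88zmzmr&%- '.
Captured: group 1 = 'a88', group 2 = 'zmzmr&%- '.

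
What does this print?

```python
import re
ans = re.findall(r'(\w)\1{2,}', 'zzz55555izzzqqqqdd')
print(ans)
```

A backreference is literal: `\1` must see the identical characters the first group matched.
With a single group, `findall` returns only what that group captured — 4 items.

['z', '5', 'z', 'q']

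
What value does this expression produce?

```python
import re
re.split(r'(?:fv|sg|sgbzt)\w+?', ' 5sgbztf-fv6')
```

[' 5', 'ztf-', '']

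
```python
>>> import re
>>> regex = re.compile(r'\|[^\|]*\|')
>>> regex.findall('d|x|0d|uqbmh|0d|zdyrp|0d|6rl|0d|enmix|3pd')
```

`findall` yields the raw match text (5 of them) because the pattern has no groups.

['|x|', '|uqbmh|', '|zdyrp|', '|6rl|', '|enmix|']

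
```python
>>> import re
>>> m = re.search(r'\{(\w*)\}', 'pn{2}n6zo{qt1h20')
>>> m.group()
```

The match spans [2:5] → '{2}'.

'{2}'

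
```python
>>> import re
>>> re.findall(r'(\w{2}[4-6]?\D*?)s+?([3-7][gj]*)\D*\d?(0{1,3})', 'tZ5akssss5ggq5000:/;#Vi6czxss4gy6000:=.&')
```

[('tZ5ak', '5gg', '000'), ('Vi6czx', '4g', '000')]

The pattern matches exactly 2 of a word character, then optionally a character in [4-6], then zero or more of a non-digit (lazy) (captured); then one or more of a literal 's' (lazy); then a character in [3-7], then zero or more of one of [gj] (captured); then zero or more of a non-digit, then optionally a digit; then 1 to 3 of a literal '0' (captured).
Scanning left to right: at [0:17] match 'tZ5akssss5ggq5000', groups = ('tZ5ak', '5gg', '000'); at [21:36] match 'Vi6czxss4gy6000', groups = ('Vi6czx', '4g', '000').
Multiple groups make `findall` return tuples — one 3-tuple for each match.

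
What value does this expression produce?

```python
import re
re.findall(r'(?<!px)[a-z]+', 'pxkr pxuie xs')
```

A negative assertion filters positions out without eating any characters.
Matches: at [0:4] → 'pxkr'; at [5:10] → 'pxuie'; at [11:13] → 'xs'.
Since nothing is captured, `findall` lists the 3 matched substrings directly.

['pxkr', 'pxuie', 'xs']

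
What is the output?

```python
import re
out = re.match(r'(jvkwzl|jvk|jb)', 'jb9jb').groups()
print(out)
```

('jb',)

`re.match` only tries the pattern at the start of the string.
The match spans [0:2] → 'jb'.
Captured: group 1 = 'jb'.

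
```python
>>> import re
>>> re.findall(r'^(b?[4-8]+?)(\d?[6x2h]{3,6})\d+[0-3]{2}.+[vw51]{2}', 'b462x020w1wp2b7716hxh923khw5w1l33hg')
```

Multiple groups make `findall` return tuples — one 2-tuple for the one match.

[('b4', '62x')]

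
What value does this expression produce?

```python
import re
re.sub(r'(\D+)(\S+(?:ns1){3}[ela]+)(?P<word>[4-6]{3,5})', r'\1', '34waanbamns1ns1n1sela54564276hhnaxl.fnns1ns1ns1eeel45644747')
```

'34waanbamns747'

Pattern: one or more of a non-digit (captured); then one or more of a non-whitespace character, then the literal 'ns1' repeated 3 times, then one or more of one of [ela] (captured); then 3 to 5 of a character in [4-6] (captured as 'word').
Matches: at [2:56] → 'waanbamns1ns1n1sela54564276hhnaxl.fnns1ns1ns1eeel45644'.
`\1` in the replacement pulls in group 1's text for each match.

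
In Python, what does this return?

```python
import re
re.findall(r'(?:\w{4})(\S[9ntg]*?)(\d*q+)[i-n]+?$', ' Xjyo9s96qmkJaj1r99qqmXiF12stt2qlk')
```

[('stt', '2q')]

Pattern: exactly 4 of a word character (non-capturing group); then a non-whitespace character, then zero or more of one of [9ntg] (lazy) (captured); then zero or more of a digit, then one or more of a literal 'q' (captured); then one or more of a character in [i-n] (lazy); then anchored at the end.
`findall` packs the 2 group values into a tuple for every match.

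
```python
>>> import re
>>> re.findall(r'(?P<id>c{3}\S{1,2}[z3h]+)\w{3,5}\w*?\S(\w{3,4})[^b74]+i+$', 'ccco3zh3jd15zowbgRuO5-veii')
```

With the lazy modifier that quantifier settles for the fewest repetitions that let the rest of the pattern succeed (the atoms after it are unaffected and can still be greedy).
With 2 capturing groups, `findall` returns a 2-tuple per match.

[('ccco3zh3', 'wbgR')]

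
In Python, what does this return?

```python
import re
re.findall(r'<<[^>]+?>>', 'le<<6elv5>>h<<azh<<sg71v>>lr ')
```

['<<6elv5>>', '<<azh<<sg71v>>']

Scanning left to right: at [2:11] → '<<6elv5>>'; at [12:26] → '<<azh<<sg71v>>'.
With no groups in the pattern, `findall` gives back each whole match — 2 here.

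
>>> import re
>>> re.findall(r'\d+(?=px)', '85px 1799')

The positive lookaround only admits positions where the adjacent text matches; those characters stay outside the span.
Matches: at [0:2] → '85'.
With no groups in the pattern, `findall` gives back each whole match — 1 here.

['85']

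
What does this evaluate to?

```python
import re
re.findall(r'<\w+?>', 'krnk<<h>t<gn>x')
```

Scanning left to right: at [5:8] → '<h>'; at [9:13] → '<gn>'.
With no groups in the pattern, `findall` gives back each whole match — 2 here.

['<h>', '<gn>']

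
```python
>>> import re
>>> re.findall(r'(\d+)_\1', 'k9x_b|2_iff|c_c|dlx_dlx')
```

[]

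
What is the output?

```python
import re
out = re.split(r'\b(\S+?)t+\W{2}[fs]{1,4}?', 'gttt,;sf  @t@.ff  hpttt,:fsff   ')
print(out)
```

['', 'g', 'f  @t@.ff  ', 'hp', 'sff   ']

The `?` after the quantifier makes it lazy — it takes as little as possible before letting the rest of the pattern try.
Because the pattern has a capturing group, `split` also inserts each captured text between the pieces.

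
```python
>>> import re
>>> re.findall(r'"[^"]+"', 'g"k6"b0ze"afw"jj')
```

['"k6"', '"afw"']

`findall` yields the raw match text (2 of them) because the pattern has no groups.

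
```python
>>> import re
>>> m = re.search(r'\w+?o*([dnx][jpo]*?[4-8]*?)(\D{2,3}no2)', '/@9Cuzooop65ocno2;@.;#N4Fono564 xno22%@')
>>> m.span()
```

Pattern: one or more of a word character (lazy), then zero or more of the literal 'o'; then one of [dnx], then zero or more of one of [jpo] (lazy), then zero or more of a character in [4-8] (lazy) (captured); then 2 to 3 of a non-digit, then the literal 'no2' (captured).
The match spans [22:36] → 'N4Fono564 xno2'.

(22, 36)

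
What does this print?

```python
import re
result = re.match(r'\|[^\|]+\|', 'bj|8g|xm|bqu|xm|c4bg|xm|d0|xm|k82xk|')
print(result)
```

`match` is anchored at position 0; if the pattern doesn't fit there, it returns None.
Here position 0 doesn't satisfy it, so the call returns None.

None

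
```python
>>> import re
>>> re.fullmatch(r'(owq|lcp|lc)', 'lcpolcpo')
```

None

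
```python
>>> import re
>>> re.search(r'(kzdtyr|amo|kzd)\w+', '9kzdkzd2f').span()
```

The match spans [1:9] → 'kzdkzd2f'.

(1, 9)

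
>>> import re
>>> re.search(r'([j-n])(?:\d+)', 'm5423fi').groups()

('m',)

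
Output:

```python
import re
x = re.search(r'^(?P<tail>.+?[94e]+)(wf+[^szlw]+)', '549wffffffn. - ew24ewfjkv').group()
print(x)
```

549wffffffn. - e

This matches anchored at the start of the string; then one or more of any character (lazy), then one or more of one of [94e] (captured as 'tail'); then the literal 'w', then one or more of the literal 'f', then one or more of any character except [szlw] (captured).
With the lazy modifier that quantifier settles for the fewest repetitions that let the rest of the pattern succeed (the atoms after it are unaffected and can still be greedy).
`search` walks the string left to right and returns the first match it finds.
The match spans [0:16] → '549wffffffn. - e'.
Captured: group 1 = '549', group 2 = 'wffffffn. - e'.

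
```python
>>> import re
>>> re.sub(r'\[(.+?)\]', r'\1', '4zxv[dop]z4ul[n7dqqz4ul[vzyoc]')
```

'4zxvdopz4uln7dqqz4ul[vzyoc'

The `?` after the quantifier makes it lazy — it takes as little as possible before letting the rest of the pattern try.
Matches: at [4:9] → '[dop]'; at [13:30] → '[n7dqqz4ul[vzyoc]'.
`\1` in the replacement pulls in group 1's text for each match.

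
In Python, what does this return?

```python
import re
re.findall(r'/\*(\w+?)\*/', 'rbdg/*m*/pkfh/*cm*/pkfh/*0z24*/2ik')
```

['m', 'cm', '0z24']

One capturing group, so `findall` returns just the captured substring from each match — 3 in all.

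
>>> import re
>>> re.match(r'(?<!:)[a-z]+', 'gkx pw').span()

`re.match` won't scan ahead — the pattern has to work from the very first character.
The match spans [0:3] → 'gkx'.

(0, 3)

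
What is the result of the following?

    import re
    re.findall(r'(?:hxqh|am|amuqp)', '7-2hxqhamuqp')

['hxqh', 'am']

Alternation tries branches left to right and keeps the first one that lets the overall match succeed at that position.
Since nothing is captured, `findall` lists the 2 matched substrings directly.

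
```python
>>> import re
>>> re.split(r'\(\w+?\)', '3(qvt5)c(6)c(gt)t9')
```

['3', 'c', 'c', 't9']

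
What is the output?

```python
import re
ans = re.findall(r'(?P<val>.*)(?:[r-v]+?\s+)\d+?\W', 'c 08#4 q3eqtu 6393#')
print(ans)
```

['c 08#4 q3eqt']

Pattern: zero or more of any character (captured as 'val'); then one or more of a character in [r-v] (lazy), then one or more of whitespace (non-capturing group); then one or more of a digit (lazy); then a non-word character.
`findall` collects group 1 from the one match (1 total).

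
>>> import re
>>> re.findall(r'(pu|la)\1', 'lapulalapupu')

['la', 'pu']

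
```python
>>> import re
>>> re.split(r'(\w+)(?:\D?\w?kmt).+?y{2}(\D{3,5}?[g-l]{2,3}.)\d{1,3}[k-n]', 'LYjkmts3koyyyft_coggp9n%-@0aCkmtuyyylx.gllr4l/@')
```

Lazy quantifiers expand one character at a time until the remainder of the pattern can match.
With a capturing group present, the delimiter's captured portion is kept in the result list.

['', 'LYj', 'ft_coggp', '%-@', '0aC', 'ylx.gllr', '/@']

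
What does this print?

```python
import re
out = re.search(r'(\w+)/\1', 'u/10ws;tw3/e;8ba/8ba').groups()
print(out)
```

`\1` has to match the exact text group 1 already captured.
`search` walks the string left to right and returns the first match it finds.
The match spans [13:20] → '8ba/8ba'.
Captured: group 1 = '8ba'.

('8ba',)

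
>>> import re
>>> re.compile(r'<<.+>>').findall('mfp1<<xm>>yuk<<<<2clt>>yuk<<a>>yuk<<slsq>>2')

['<<xm>>yuk<<<<2clt>>yuk<<a>>yuk<<slsq>>']

Walking the string: at [4:42] → '<<xm>>yuk<<<<2clt>>yuk<<a>>yuk<<slsq>>'.
No capturing groups, so `findall` returns the 1 full match string.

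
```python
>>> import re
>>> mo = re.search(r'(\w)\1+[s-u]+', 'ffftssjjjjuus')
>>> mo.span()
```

(0, 6)

A backreference is literal: `\1` must see the identical characters the first group matched.
The match spans [0:6] → 'ffftss'.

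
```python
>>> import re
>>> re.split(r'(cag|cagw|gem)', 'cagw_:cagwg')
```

Branches in `(...|...)` are attempted left-to-right; the first branch that allows the whole pattern to succeed is taken.
The group in the pattern means `split` returns the separators' captures alongside the pieces.

['', 'cag', 'w_:', 'cag', 'wg']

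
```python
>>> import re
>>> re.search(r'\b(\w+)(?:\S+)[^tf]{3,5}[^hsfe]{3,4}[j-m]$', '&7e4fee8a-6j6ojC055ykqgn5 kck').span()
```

(1, 29)

The match spans [1:29] → '7e4fee8a-6j6ojC055ykqgn5 kck'.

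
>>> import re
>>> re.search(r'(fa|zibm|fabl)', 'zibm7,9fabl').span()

`search` walks the string left to right and returns the first match it finds.
The match spans [0:4] → 'zibm'.
Captured: group 1 = 'zibm'.

(0, 4)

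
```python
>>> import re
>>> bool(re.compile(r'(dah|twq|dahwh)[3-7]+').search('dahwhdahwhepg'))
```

False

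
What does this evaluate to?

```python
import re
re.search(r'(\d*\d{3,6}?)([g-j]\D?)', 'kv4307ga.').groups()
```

('4307', 'ga')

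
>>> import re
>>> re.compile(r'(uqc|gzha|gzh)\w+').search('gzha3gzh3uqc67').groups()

('gzha',)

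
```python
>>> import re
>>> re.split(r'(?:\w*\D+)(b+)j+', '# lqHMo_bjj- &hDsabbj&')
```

This matches zero or more of a word character, then one or more of a non-digit (non-capturing group); then one or more of a literal 'b' (captured); then one or more of a literal 'j'.
`re.split` interleaves the captured-group text with the surrounding fragments.

['', 'b', '&']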